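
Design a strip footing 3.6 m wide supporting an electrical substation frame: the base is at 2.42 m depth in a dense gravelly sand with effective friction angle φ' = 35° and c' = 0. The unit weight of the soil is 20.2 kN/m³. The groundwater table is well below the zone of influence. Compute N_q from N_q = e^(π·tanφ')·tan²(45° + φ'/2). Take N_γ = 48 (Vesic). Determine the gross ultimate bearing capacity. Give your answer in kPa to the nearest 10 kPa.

tan35° = 0.7002, so N_q = e^(π×0.7002)·tan²(62.5°) = 9.023 × 3.69 = 33.3.
Effective surcharge at the founding depth q = γ·D_f = 20.2 × 2.42 = 48.884 kPa.
q_ult = q·N_q + 0.5·γ·B·N_γ
     = 48.884 × 33.296 + 0.5 × 20.2 × 3.6 × 48
     = 1627.6 + 1745.3 = 3372.9 kPa.

q_ult ≈ 3370 kPa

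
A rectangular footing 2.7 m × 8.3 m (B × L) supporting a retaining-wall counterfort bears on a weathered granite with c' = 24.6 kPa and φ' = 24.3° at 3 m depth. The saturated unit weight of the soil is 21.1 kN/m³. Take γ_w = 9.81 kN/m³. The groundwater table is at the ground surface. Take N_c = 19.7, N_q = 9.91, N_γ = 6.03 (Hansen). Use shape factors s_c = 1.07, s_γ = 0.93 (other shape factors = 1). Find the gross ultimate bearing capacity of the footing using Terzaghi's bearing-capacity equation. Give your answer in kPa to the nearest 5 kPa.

With the water table at the surface the whole profile is submerged: γ' = 21.1 − 9.81 = 11.29 kN/m³, so q = γ'·D_f = 33.87 kPa; the same γ' applies in the ½γBN_γ term.
q_ult = c·N_c·s_c + q·N_q + 0.5·γ·B·N_γ·s_γ
     = 24.6 × 19.7 × 1.07 + 33.87 × 9.91 + 0.5 × 11.29 × 2.7 × 6.03 × 0.93
     = 518.54 + 335.65 + 85.473 = 939.67 kPa.

q_ult ≈ 940 kPa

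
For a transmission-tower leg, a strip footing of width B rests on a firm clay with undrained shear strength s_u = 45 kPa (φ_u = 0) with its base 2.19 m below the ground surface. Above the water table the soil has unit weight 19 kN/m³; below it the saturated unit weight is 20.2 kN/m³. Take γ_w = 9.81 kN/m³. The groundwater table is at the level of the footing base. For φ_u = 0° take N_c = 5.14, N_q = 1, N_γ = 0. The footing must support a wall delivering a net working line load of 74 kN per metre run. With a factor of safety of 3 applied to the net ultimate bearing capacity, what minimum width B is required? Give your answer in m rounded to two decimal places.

Overburden at base level: q = 19 × 2.19 = 41.61 kPa.
Cohesion term c·N_c = 45 × 5.14 = 231.3 kPa; surcharge term q·N_q = 41.61 × 1 = 41.61 kPa.
q_ult = 231.3 + 41.61 = 272.91 kPa.
For φ = 0 the ½γBN_γ term vanishes, so q_ult is independent of B. q_net = 272.91 − 41.61 = 231.3 kPa; q_all(net) = 231.3/3 = 77.1 kPa.
Required width B = w / q_all(net) = 74 / 77.1 = 0.96 m.

B = 0.96 m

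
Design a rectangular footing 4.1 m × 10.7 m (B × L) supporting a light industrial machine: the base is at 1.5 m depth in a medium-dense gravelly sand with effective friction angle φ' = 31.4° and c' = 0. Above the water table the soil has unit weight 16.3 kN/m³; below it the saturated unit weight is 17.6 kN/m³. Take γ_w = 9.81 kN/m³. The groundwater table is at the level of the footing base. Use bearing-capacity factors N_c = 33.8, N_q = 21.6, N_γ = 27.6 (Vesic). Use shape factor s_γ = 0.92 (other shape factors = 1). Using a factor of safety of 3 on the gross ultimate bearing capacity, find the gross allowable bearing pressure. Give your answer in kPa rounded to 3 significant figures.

q_all ≈ 311 kPa

q = γ·D_f = 16.3 × 1.5 = 24.45 kPa.
For the ½γBN_γ term take γ' = 17.6 − 9.81 = 7.79 kN/m³ (soil below base is submerged).
q·N_q = 24.45 × 21.6 = 528.12 kPa
0.5·γ·B·N_γ·s_γ = 0.5 × 7.79 × 4.1 × 27.6 × 0.92 = 405.5 kPa
q_ult = 528.12 + 405.5 = 933.62 kPa.
q_all = 933.62 / 3 = 311.21 kPa.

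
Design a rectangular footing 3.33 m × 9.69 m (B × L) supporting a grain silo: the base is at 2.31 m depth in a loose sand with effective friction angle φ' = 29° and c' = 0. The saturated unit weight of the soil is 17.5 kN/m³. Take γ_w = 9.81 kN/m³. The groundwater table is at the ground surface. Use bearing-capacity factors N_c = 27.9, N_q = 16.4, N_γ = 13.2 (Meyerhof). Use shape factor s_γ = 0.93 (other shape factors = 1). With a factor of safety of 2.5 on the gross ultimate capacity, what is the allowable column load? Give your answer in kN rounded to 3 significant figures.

With the water table at the surface the whole profile is submerged: γ' = 17.5 − 9.81 = 7.69 kN/m³, so q = γ'·D_f = 17.764 kPa; the same γ' applies in the ½γBN_γ term.
q_ult = q·N_q + 0.5·γ·B·N_γ·s_γ
     = 17.764 × 16.4 + 0.5 × 7.69 × 3.33 × 13.2 × 0.93
     = 291.33 + 157.18 = 448.51 kPa.
Gross allowable pressure q_all = 448.51 / 2.5 = 179.4 kPa.
Footing area = 32.2677 m², so allowable column load = 179.4 × 32.2677 = 5788.9 kN.

P_all ≈ 5790 kN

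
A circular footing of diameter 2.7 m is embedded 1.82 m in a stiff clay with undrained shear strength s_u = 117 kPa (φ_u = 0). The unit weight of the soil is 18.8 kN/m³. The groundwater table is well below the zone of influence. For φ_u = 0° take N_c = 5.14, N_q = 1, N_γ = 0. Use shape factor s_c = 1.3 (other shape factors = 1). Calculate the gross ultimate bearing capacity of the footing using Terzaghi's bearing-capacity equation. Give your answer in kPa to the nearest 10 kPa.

q_ult ≈ 820 kPa

Effective surcharge at the founding depth q = γ·D_f = 18.8 × 1.82 = 34.216 kPa.
q_ult = c·N_c·s_c + q·N_q
     = 117 × 5.14 × 1.3 + 34.216 × 1
     = 781.79 + 34.216 = 816.01 kPa.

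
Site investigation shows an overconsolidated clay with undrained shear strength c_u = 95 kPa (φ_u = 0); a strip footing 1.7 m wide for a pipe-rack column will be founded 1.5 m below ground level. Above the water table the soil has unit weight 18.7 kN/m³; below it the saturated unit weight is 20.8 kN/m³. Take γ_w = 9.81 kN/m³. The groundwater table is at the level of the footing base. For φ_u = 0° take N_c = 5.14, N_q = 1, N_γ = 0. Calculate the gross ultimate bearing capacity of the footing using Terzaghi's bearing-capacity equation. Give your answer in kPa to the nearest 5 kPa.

Effective surcharge at the founding depth q = γ·D_f = 18.7 × 1.5 = 28.05 kPa.
q_ult = c·N_c + q·N_q
     = 95 × 5.14 + 28.05 × 1
     = 488.3 + 28.05 = 516.35 kPa.

q_ult ≈ 515 kPa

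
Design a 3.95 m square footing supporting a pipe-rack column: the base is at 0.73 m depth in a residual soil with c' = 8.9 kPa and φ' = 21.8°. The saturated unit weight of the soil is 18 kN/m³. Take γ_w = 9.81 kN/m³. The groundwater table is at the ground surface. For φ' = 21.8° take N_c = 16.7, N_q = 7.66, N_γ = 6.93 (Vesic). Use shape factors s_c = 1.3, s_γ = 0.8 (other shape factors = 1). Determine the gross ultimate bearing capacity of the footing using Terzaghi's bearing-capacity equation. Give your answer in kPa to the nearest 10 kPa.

q_ult ≈ 330 kPa

Water table at ground surface, so effective unit weight γ' = 18 − 9.81 = 8.19 kN/m³ is used throughout; overburden q = 8.19 × 0.73 = 5.9787 kPa; the same γ' applies in the ½γBN_γ term.
Cohesion term c·N_c·s_c = 8.9 × 16.7 × 1.3 = 193.22 kPa; surcharge term q·N_q = 5.9787 × 7.66 = 45.797 kPa; self-weight term 0.5·γ·B·N_γ·s_γ = 0.5 × 8.19 × 3.95 × 6.93 × 0.8 = 89.676 kPa.
q_ult = 193.22 + 45.797 + 89.676 = 328.69 kPa.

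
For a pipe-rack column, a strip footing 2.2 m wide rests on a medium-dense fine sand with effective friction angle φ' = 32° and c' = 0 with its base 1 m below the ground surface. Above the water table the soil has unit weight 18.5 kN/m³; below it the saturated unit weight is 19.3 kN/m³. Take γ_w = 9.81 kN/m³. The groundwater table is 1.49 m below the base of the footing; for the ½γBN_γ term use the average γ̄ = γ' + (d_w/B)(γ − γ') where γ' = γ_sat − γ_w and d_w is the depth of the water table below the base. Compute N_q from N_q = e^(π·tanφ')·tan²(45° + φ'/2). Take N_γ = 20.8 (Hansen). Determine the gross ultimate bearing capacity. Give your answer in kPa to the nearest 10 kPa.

q_ult ≈ 790 kPa

tan32° = 0.6249, so N_q = e^(π×0.6249)·tan²(61°) = 7.121 × 3.255 = 23.18.
q = γ·D_f = 18.5 × 1 = 18.5 kPa.
γ' = 9.49 kN/m³; averaging over the depth B below the base, γ̄ = γ' + (d_w/B)(γ − γ') = 15.592 kN/m³.
q·N_q = 18.5 × 23.177 = 428.77 kPa
0.5·γ·B·N_γ = 0.5 × 15.592 × 2.2 × 20.8 = 356.75 kPa
q_ult = 428.77 + 356.75 = 785.52 kPa.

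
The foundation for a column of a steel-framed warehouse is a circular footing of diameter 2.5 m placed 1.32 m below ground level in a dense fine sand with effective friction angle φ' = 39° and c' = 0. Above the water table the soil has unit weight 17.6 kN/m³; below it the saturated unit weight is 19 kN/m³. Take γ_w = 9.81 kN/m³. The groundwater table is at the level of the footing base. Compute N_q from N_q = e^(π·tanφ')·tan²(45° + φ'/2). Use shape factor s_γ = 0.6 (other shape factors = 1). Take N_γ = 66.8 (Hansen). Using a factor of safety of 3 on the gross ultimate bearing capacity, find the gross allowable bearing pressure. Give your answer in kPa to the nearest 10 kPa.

N_q = e^(π·tan39°)·tan²(64.5°) = 55.96.
q = γ·D_f = 17.6 × 1.32 = 23.232 kPa.
For the ½γBN_γ term take γ' = 19 − 9.81 = 9.19 kN/m³ (soil below base is submerged).
q·N_q = 23.232 × 55.957 = 1300 kPa
0.5·γ·B·N_γ·s_γ = 0.5 × 9.19 × 2.5 × 66.8 × 0.6 = 460.42 kPa
q_ult = 1300 + 460.42 = 1760.4 kPa.
q_all = 1760.4 / 3 = 586.81 kPa.

q_all ≈ 590 kPa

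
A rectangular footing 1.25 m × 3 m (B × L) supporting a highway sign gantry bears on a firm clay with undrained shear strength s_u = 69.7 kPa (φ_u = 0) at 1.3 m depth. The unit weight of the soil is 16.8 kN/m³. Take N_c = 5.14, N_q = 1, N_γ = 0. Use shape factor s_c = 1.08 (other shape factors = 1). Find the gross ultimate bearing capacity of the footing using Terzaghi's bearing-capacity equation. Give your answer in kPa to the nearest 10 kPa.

Overburden at base level: q = 16.8 × 1.3 = 21.84 kPa.
Cohesion term c·N_c·s_c = 69.7 × 5.14 × 1.08 = 386.92 kPa; surcharge term q·N_q = 21.84 × 1 = 21.84 kPa.
q_ult = 386.92 + 21.84 = 408.76 kPa.

q_ult ≈ 410 kPa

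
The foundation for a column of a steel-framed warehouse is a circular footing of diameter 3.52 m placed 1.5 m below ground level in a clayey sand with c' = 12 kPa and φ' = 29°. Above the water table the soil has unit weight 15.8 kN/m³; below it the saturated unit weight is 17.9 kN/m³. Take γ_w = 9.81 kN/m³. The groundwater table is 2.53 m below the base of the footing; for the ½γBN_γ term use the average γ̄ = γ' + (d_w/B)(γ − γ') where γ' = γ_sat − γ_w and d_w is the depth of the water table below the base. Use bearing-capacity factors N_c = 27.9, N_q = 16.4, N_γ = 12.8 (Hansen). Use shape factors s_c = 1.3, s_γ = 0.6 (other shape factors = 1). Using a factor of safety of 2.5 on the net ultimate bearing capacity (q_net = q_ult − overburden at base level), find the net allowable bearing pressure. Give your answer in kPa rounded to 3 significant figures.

q_all(net) ≈ 394 kPa

Effective surcharge at the founding depth q = γ·D_f = 15.8 × 1.5 = 23.7 kPa.
With d_w = 2.53 m < B, γ̄ = 8.09 + (2.53/3.52) × (15.8 − 8.09) = 13.632 kN/m³.
q_ult = c·N_c·s_c + q·N_q + 0.5·γ·B·N_γ·s_γ
     = 12 × 27.9 × 1.3 + 23.7 × 16.4 + 0.5 × 13.632 × 3.52 × 12.8 × 0.6
     = 435.24 + 388.68 + 184.26 = 1008.2 kPa.
q_net = 1008.2 − 23.7 = 984.48 kPa.
q_all(net) = 984.48 / 2.5 = 393.79 kPa.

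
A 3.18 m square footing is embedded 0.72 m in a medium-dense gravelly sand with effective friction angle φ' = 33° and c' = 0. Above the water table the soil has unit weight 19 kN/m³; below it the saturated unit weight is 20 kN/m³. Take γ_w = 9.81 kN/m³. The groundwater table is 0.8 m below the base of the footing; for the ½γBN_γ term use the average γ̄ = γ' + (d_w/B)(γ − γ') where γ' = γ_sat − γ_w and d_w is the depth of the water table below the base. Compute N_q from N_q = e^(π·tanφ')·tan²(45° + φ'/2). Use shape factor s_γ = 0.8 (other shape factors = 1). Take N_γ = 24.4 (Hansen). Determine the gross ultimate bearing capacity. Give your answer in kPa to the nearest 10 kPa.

tan33° = 0.6494, so N_q = e^(π×0.6494)·tan²(61.5°) = 7.692 × 3.392 = 26.09.
Effective surcharge at the founding depth q = γ·D_f = 19 × 0.72 = 13.68 kPa.
With d_w = 0.8 m < B, γ̄ = 10.19 + (0.8/3.18) × (19 − 10.19) = 12.406 kN/m³.
q_ult = q·N_q + 0.5·γ·B·N_γ·s_γ
     = 13.68 × 26.092 + 0.5 × 12.406 × 3.18 × 24.4 × 0.8
     = 356.94 + 385.05 = 741.99 kPa.

q_ult ≈ 740 kPa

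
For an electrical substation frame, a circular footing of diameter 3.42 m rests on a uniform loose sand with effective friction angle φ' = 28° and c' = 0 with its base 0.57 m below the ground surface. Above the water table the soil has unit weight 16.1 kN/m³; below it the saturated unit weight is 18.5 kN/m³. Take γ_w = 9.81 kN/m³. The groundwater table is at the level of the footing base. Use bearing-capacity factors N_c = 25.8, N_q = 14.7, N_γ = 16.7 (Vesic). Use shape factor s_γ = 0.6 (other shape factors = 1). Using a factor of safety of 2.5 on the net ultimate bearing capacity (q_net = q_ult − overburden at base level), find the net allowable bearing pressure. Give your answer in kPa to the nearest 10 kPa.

q_all(net) ≈ 110 kPa

q = γ·D_f = 16.1 × 0.57 = 9.177 kPa.
For the ½γBN_γ term take γ' = 18.5 − 9.81 = 8.69 kN/m³ (soil below base is submerged).
q·N_q = 9.177 × 14.7 = 134.9 kPa
0.5·γ·B·N_γ·s_γ = 0.5 × 8.69 × 3.42 × 16.7 × 0.6 = 148.9 kPa
q_ult = 134.9 + 148.9 = 283.8 kPa.
q_net = 283.8 − 9.177 = 274.62 kPa.
q_all(net) = 274.62 / 2.5 = 109.85 kPa.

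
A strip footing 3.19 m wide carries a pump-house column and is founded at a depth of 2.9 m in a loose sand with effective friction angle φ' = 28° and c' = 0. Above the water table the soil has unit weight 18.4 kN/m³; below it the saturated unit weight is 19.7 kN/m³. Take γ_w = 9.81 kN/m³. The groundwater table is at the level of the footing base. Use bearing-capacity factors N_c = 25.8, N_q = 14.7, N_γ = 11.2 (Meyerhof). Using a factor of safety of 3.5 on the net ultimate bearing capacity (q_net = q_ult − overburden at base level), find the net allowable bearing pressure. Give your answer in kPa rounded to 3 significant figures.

Effective surcharge at the founding depth q = γ·D_f = 18.4 × 2.9 = 53.36 kPa.
The water table coincides with the base, so in the self-weight term γ → γ' = 9.89 kN/m³.
q_ult = q·N_q + 0.5·γ·B·N_γ
     = 53.36 × 14.7 + 0.5 × 9.89 × 3.19 × 11.2
     = 784.39 + 176.67 = 961.07 kPa.
q_net = 961.07 − 53.36 = 907.71 kPa.
q_all(net) = 907.71 / 3.5 = 259.34 kPa.

q_all(net) ≈ 259 kPa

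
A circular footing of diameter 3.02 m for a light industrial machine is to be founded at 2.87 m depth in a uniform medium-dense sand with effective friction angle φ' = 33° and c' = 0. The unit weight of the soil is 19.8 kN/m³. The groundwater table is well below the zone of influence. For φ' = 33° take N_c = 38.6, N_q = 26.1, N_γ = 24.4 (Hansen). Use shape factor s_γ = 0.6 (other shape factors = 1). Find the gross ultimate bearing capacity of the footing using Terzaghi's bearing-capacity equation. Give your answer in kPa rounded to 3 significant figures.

q_ult ≈ 1920 kPa

q = γ·D_f = 19.8 × 2.87 = 56.826 kPa.
q·N_q = 56.826 × 26.1 = 1483.2 kPa
0.5·γ·B·N_γ·s_γ = 0.5 × 19.8 × 3.02 × 24.4 × 0.6 = 437.71 kPa
q_ult = 1483.2 + 437.71 = 1920.9 kPa.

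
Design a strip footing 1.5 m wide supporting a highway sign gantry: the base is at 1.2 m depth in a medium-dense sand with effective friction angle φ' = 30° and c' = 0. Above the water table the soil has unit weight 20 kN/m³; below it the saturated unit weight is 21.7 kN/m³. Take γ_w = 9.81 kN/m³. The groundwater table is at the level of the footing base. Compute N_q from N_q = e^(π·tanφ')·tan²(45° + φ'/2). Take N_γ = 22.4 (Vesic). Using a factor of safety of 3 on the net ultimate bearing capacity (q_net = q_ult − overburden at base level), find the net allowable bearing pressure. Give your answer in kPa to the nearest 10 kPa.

N_q = e^(π·tan30°)·tan²(60°) = 18.4.
Overburden at base level: q = 20 × 1.2 = 24 kPa.
Below the base the soil is submerged, so the ½γBN_γ term uses γ' = 21.7 − 9.81 = 11.89 kN/m³.
Surcharge term q·N_q = 24 × 18.401 = 441.63 kPa; self-weight term 0.5·γ·B·N_γ = 0.5 × 11.89 × 1.5 × 22.4 = 199.75 kPa.
q_ult = 441.63 + 199.75 = 641.38 kPa.
q_net = 641.38 − 24 = 617.38 kPa.
q_all(net) = 617.38 / 3 = 205.79 kPa.

q_all(net) ≈ 210 kPa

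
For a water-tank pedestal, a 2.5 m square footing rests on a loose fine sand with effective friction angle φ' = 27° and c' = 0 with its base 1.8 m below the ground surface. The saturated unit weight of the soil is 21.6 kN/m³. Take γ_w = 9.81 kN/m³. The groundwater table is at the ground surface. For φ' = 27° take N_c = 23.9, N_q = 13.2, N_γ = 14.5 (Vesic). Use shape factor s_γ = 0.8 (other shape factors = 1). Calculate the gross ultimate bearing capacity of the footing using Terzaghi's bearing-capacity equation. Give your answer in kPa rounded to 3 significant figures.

q_ult ≈ 451 kPa

γ' = 21.6 − 9.81 = 11.79 kN/m³ (submerged throughout). q = 11.79 × 1.8 = 21.222 kPa; the same γ' applies in the ½γBN_γ term.
q·N_q = 21.222 × 13.2 = 280.13 kPa
0.5·γ·B·N_γ·s_γ = 0.5 × 11.79 × 2.5 × 14.5 × 0.8 = 170.96 kPa
q_ult = 280.13 + 170.96 = 451.09 kPa.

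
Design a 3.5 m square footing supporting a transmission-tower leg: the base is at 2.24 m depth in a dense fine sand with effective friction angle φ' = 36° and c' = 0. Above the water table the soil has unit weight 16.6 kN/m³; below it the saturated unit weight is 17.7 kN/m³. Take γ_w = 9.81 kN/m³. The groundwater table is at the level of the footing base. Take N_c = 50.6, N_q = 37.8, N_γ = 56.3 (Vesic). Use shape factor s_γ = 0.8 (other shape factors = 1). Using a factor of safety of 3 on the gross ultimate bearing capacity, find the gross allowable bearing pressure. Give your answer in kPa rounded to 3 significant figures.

q_all ≈ 676 kPa

Effective surcharge at the founding depth q = γ·D_f = 16.6 × 2.24 = 37.184 kPa.
The water table coincides with the base, so in the self-weight term γ → γ' = 7.89 kN/m³.
q_ult = q·N_q + 0.5·γ·B·N_γ·s_γ
     = 37.184 × 37.8 + 0.5 × 7.89 × 3.5 × 56.3 × 0.8
     = 1405.6 + 621.89 = 2027.4 kPa.
q_all = 2027.4 / 3 = 675.81 kPa.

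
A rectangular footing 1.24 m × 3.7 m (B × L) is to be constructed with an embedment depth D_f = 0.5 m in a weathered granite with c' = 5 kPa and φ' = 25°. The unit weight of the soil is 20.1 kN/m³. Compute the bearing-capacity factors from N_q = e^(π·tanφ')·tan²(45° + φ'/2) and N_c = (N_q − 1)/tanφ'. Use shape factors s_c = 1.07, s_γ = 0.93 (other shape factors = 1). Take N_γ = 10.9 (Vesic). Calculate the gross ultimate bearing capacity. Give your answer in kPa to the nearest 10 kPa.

tan25° = 0.4663, so N_q = e^(π×0.4663)·tan²(57.5°) = 4.327 × 2.464 = 10.66.
N_c = (10.66 − 1)/tan25° = 20.72.
Effective surcharge at the founding depth q = γ·D_f = 20.1 × 0.5 = 10.05 kPa.
q_ult = c·N_c·s_c + q·N_q + 0.5·γ·B·N_γ·s_γ
     = 5 × 20.721 × 1.07 + 10.05 × 10.662 + 0.5 × 20.1 × 1.24 × 10.9 × 0.93
     = 110.85 + 107.15 + 126.33 = 344.34 kPa.

q_ult ≈ 340 kPa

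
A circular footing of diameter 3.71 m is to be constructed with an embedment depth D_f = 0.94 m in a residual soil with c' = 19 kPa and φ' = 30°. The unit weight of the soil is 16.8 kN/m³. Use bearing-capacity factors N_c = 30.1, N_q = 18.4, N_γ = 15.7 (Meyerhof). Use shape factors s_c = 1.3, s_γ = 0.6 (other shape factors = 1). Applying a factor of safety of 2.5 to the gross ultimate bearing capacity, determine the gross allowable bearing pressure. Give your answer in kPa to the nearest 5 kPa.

Overburden at base level: q = 16.8 × 0.94 = 15.792 kPa.
Cohesion term c·N_c·s_c = 19 × 30.1 × 1.3 = 743.47 kPa; surcharge term q·N_q = 15.792 × 18.4 = 290.57 kPa; self-weight term 0.5·γ·B·N_γ·s_γ = 0.5 × 16.8 × 3.71 × 15.7 × 0.6 = 293.56 kPa.
q_ult = 743.47 + 290.57 + 293.56 = 1327.6 kPa.
q_all = q_ult / FS = 1327.6 / 2.5 = 531.04 kPa.

q_all ≈ 530 kPa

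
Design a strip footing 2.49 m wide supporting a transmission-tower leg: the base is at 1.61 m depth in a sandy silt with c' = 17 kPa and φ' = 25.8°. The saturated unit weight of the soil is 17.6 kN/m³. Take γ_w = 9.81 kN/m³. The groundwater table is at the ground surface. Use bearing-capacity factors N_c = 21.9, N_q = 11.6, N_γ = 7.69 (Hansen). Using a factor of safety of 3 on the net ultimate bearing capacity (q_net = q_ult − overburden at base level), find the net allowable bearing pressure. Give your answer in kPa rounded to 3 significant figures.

Water table at ground surface, so effective unit weight γ' = 17.6 − 9.81 = 7.79 kN/m³ is used throughout; overburden q = 7.79 × 1.61 = 12.542 kPa; the same γ' applies in the ½γBN_γ term.
Cohesion term c·N_c = 17 × 21.9 = 372.3 kPa; surcharge term q·N_q = 12.542 × 11.6 = 145.49 kPa; self-weight term 0.5·γ·B·N_γ = 0.5 × 7.79 × 2.49 × 7.69 = 74.582 kPa.
q_ult = 372.3 + 145.49 + 74.582 = 592.37 kPa.
q_net = 592.37 − 12.542 = 579.83 kPa.
q_all(net) = 579.83 / 3 = 193.28 kPa.

q_all(net) ≈ 193 kPa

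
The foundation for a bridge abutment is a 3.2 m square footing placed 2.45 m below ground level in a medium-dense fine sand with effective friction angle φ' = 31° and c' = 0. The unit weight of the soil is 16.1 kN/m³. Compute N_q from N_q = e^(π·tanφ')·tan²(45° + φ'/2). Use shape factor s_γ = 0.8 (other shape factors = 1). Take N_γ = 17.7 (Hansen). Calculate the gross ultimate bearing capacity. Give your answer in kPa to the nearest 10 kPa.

q_ult ≈ 1180 kPa

tan31° = 0.6009, so N_q = e^(π×0.6009)·tan²(60.5°) = 6.604 × 3.124 = 20.63.
q = γ·D_f = 16.1 × 2.45 = 39.445 kPa.
q·N_q = 39.445 × 20.631 = 813.78 kPa
0.5·γ·B·N_γ·s_γ = 0.5 × 16.1 × 3.2 × 17.7 × 0.8 = 364.76 kPa
q_ult = 813.78 + 364.76 = 1178.5 kPa.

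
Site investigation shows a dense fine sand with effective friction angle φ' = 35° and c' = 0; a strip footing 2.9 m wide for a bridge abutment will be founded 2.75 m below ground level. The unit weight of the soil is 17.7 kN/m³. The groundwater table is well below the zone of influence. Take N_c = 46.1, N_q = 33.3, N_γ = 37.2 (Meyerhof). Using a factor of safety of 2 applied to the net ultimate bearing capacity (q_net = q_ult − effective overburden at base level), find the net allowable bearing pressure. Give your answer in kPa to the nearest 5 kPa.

Overburden at base level: q = 17.7 × 2.75 = 48.675 kPa.
Surcharge term q·N_q = 48.675 × 33.3 = 1620.9 kPa; self-weight term 0.5·γ·B·N_γ = 0.5 × 17.7 × 2.9 × 37.2 = 954.74 kPa.
q_ult = 1620.9 + 954.74 = 2575.6 kPa.
Net ultimate: q_net = 2575.6 − 48.675 = 2526.9 kPa.
q_all(net) = 2526.9 / 2 = 1263.5 kPa.

q_all(net) ≈ 1265 kPa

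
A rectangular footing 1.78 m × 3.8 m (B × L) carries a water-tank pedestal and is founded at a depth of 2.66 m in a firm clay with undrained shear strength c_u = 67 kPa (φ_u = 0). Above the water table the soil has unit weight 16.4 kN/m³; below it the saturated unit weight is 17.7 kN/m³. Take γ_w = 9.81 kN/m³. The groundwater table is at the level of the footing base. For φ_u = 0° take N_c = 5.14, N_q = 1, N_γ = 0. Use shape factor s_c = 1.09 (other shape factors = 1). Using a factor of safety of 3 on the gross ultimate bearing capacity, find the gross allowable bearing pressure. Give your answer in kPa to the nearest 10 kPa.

q_all ≈ 140 kPa

q = γ·D_f = 16.4 × 2.66 = 43.624 kPa.
c·N_c·s_c = 67 × 5.14 × 1.09 = 375.37 kPa
q·N_q = 43.624 × 1 = 43.624 kPa
q_ult = 375.37 + 43.624 = 419 kPa.
q_all = 419 / 3 = 139.67 kPa.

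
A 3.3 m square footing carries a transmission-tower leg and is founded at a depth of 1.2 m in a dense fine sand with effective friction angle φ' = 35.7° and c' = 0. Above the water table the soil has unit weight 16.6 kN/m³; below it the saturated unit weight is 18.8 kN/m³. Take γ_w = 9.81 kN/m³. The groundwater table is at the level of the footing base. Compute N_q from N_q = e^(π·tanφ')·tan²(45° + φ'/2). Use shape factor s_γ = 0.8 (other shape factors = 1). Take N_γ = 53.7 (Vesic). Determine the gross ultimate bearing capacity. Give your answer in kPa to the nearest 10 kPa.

tan35.7° = 0.7186, so N_q = e^(π×0.7186)·tan²(62.85°) = 9.559 × 3.802 = 36.35.
Effective surcharge at the founding depth q = γ·D_f = 16.6 × 1.2 = 19.92 kPa.
The water table coincides with the base, so in the self-weight term γ → γ' = 8.99 kN/m³.
q_ult = q·N_q + 0.5·γ·B·N_γ·s_γ
     = 19.92 × 36.346 + 0.5 × 8.99 × 3.3 × 53.7 × 0.8
     = 724.02 + 637.25 = 1361.3 kPa.

q_ult ≈ 1360 kPa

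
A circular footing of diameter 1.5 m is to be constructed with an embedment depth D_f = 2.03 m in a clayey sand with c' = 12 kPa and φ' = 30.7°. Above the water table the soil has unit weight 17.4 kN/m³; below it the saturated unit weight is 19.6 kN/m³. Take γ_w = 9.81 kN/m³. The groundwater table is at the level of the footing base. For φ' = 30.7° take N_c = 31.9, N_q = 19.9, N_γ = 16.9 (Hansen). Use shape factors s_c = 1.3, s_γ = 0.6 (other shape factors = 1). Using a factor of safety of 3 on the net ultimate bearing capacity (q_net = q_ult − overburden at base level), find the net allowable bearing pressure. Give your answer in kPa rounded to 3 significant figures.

q_all(net) ≈ 413 kPa

Overburden at base level: q = 17.4 × 2.03 = 35.322 kPa.
Below the base the soil is submerged, so the ½γBN_γ term uses γ' = 19.6 − 9.81 = 9.79 kN/m³.
Cohesion term c·N_c·s_c = 12 × 31.9 × 1.3 = 497.64 kPa; surcharge term q·N_q = 35.322 × 19.9 = 702.91 kPa; self-weight term 0.5·γ·B·N_γ·s_γ = 0.5 × 9.79 × 1.5 × 16.9 × 0.6 = 74.453 kPa.
q_ult = 497.64 + 702.91 + 74.453 = 1275 kPa.
q_net = 1275 − 35.322 = 1239.7 kPa.
q_all(net) = 1239.7 / 3 = 413.23 kPa.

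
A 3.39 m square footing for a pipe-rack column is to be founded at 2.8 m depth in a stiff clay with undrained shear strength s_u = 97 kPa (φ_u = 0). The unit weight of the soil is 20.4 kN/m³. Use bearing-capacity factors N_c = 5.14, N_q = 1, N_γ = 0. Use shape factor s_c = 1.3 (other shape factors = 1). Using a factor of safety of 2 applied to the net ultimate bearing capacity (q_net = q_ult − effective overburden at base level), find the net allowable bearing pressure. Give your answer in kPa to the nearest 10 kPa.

Effective surcharge at the founding depth q = γ·D_f = 20.4 × 2.8 = 57.12 kPa.
q_ult = c·N_c·s_c + q·N_q
     = 97 × 5.14 × 1.3 + 57.12 × 1
     = 648.15 + 57.12 = 705.27 kPa.
Net ultimate: q_net = 705.27 − 57.12 = 648.15 kPa.
q_all(net) = 648.15 / 2 = 324.08 kPa.

q_all(net) ≈ 320 kPa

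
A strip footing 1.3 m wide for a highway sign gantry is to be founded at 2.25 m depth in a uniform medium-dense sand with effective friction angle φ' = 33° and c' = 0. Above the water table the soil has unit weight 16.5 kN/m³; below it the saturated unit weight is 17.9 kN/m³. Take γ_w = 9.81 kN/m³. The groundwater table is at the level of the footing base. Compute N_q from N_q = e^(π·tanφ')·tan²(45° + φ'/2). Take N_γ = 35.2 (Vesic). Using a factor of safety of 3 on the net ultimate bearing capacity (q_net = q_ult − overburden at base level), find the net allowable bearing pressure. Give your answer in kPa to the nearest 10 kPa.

N_q = e^(π·tan33°)·tan²(61.5°) = 26.09.
q = γ·D_f = 16.5 × 2.25 = 37.125 kPa.
For the ½γBN_γ term take γ' = 17.9 − 9.81 = 8.09 kN/m³ (soil below base is submerged).
q·N_q = 37.125 × 26.092 = 968.67 kPa
0.5·γ·B·N_γ = 0.5 × 8.09 × 1.3 × 35.2 = 185.1 kPa
q_ult = 968.67 + 185.1 = 1153.8 kPa.
q_net = 1153.8 − 37.125 = 1116.6 kPa.
q_all(net) = 1116.6 / 3 = 372.21 kPa.

q_all(net) ≈ 370 kPa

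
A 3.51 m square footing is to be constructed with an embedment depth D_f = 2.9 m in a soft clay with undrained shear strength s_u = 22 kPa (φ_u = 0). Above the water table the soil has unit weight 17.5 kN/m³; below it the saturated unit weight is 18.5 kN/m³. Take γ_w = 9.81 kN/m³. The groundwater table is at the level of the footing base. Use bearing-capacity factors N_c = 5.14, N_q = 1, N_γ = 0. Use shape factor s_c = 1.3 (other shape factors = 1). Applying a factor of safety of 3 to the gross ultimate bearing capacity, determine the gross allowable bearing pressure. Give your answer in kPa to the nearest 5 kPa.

q_all ≈ 65 kPa

q = γ·D_f = 17.5 × 2.9 = 50.75 kPa.
c·N_c·s_c = 22 × 5.14 × 1.3 = 147 kPa
q·N_q = 50.75 × 1 = 50.75 kPa
q_ult = 147 + 50.75 = 197.75 kPa.
q_all = q_ult / FS = 197.75 / 3 = 65.918 kPa.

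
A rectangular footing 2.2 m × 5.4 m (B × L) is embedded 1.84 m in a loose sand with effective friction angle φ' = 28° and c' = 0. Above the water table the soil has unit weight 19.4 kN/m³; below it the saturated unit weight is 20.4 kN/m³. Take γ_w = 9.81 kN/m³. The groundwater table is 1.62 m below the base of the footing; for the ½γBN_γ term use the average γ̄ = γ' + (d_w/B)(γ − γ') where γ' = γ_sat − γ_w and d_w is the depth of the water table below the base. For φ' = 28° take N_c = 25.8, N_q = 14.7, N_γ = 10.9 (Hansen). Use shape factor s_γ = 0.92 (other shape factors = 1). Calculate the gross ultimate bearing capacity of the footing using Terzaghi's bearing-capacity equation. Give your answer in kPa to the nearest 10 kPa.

q_ult ≈ 710 kPa

Overburden at base level: q = 19.4 × 1.84 = 35.696 kPa.
The water table is 1.62 m below the base (< B = 2.2 m), so the ½γBN_γ term uses γ̄ = γ' + (d_w/B)(γ − γ') = 10.59 + (1.62/2.2)(19.4 − 10.59) = 17.077 kN/m³.
Surcharge term q·N_q = 35.696 × 14.7 = 524.73 kPa; self-weight term 0.5·γ·B·N_γ·s_γ = 0.5 × 17.077 × 2.2 × 10.9 × 0.92 = 188.38 kPa.
q_ult = 524.73 + 188.38 = 713.11 kPa.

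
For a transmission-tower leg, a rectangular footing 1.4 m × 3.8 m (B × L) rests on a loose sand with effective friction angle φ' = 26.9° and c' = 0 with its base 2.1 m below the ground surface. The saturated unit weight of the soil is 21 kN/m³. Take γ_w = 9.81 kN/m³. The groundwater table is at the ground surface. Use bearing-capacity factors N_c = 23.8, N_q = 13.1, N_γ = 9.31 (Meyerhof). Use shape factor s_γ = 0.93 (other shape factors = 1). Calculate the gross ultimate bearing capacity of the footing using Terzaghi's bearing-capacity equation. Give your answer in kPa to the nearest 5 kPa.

Water table at ground surface, so effective unit weight γ' = 21 − 9.81 = 11.19 kN/m³ is used throughout; overburden q = 11.19 × 2.1 = 23.499 kPa; the same γ' applies in the ½γBN_γ term.
Surcharge term q·N_q = 23.499 × 13.1 = 307.84 kPa; self-weight term 0.5·γ·B·N_γ·s_γ = 0.5 × 11.19 × 1.4 × 9.31 × 0.93 = 67.82 kPa.
q_ult = 307.84 + 67.82 = 375.66 kPa.

q_ult ≈ 375 kPa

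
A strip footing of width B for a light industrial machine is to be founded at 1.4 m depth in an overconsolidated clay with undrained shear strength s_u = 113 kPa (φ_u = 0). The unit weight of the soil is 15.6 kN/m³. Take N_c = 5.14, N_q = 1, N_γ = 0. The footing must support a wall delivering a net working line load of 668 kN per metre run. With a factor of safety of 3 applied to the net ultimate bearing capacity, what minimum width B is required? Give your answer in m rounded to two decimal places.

B = 3.45 m

q = γ·D_f = 15.6 × 1.4 = 21.84 kPa.
c·N_c = 113 × 5.14 = 580.82 kPa
q·N_q = 21.84 × 1 = 21.84 kPa
q_ult = 580.82 + 21.84 = 602.66 kPa.
For φ = 0 the ½γBN_γ term vanishes, so q_ult is independent of B. q_net = 602.66 − 21.84 = 580.82 kPa; q_all(net) = 580.82/3 = 193.61 kPa.
Required width B = w / q_all(net) = 668 / 193.61 = 3.45 m.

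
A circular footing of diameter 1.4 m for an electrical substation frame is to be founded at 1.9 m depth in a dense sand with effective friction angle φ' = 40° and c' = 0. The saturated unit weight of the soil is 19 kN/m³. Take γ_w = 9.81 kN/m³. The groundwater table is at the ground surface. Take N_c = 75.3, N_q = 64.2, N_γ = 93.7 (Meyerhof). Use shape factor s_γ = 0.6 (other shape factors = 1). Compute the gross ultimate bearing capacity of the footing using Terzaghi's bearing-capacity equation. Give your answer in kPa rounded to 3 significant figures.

q_ult ≈ 1480 kPa

Water table at ground surface, so effective unit weight γ' = 19 − 9.81 = 9.19 kN/m³ is used throughout; overburden q = 9.19 × 1.9 = 17.461 kPa; the same γ' applies in the ½γBN_γ term.
Surcharge term q·N_q = 17.461 × 64.2 = 1121 kPa; self-weight term 0.5·γ·B·N_γ·s_γ = 0.5 × 9.19 × 1.4 × 93.7 × 0.6 = 361.66 kPa.
q_ult = 1121 + 361.66 = 1482.7 kPa.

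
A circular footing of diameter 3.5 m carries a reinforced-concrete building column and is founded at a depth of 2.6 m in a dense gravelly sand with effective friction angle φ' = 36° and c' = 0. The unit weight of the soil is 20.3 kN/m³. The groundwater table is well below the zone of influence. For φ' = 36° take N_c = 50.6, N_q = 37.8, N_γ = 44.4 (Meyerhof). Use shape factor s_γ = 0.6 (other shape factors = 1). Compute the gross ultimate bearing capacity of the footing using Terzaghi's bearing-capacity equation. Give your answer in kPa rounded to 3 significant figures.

Overburden at base level: q = 20.3 × 2.6 = 52.78 kPa.
Surcharge term q·N_q = 52.78 × 37.8 = 1995.1 kPa; self-weight term 0.5·γ·B·N_γ·s_γ = 0.5 × 20.3 × 3.5 × 44.4 × 0.6 = 946.39 kPa.
q_ult = 1995.1 + 946.39 = 2941.5 kPa.

q_ult ≈ 2940 kPa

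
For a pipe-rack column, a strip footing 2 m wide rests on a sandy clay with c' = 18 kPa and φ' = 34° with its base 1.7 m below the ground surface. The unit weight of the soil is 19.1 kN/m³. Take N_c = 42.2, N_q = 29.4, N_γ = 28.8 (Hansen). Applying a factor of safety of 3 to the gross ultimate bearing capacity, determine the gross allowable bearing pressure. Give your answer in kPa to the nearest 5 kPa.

q_all ≈ 755 kPa

q = γ·D_f = 19.1 × 1.7 = 32.47 kPa.
c·N_c = 18 × 42.2 = 759.6 kPa
q·N_q = 32.47 × 29.4 = 954.62 kPa
0.5·γ·B·N_γ = 0.5 × 19.1 × 2 × 28.8 = 550.08 kPa
q_ult = 759.6 + 954.62 + 550.08 = 2264.3 kPa.
q_all = q_ult / FS = 2264.3 / 3 = 754.77 kPa.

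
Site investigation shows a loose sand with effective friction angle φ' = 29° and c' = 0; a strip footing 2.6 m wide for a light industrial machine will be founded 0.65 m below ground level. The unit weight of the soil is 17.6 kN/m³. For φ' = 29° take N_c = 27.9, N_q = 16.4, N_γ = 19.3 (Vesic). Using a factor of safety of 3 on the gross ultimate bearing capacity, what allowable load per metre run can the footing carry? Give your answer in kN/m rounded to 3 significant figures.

q = γ·D_f = 17.6 × 0.65 = 11.44 kPa.
q·N_q = 11.44 × 16.4 = 187.62 kPa
0.5·γ·B·N_γ = 0.5 × 17.6 × 2.6 × 19.3 = 441.58 kPa
q_ult = 187.62 + 441.58 = 629.2 kPa.
Gross allowable pressure q_all = 629.2 / 3 = 209.73 kPa.
Allowable wall load = q_all × B = 209.73 × 2.6 = 545.31 kN per metre run.

≈ 545 kN/m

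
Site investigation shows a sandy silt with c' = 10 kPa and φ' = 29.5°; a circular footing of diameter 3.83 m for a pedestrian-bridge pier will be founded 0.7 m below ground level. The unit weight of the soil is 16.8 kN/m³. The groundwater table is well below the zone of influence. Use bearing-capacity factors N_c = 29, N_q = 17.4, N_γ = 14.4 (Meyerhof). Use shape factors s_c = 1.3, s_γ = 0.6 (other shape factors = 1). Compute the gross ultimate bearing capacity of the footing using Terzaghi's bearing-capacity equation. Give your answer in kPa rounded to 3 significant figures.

q_ult ≈ 860 kPa

Effective surcharge at the founding depth q = γ·D_f = 16.8 × 0.7 = 11.76 kPa.
q_ult = c·N_c·s_c + q·N_q + 0.5·γ·B·N_γ·s_γ
     = 10 × 29 × 1.3 + 11.76 × 17.4 + 0.5 × 16.8 × 3.83 × 14.4 × 0.6
     = 377 + 204.62 + 277.97 = 859.59 kPa.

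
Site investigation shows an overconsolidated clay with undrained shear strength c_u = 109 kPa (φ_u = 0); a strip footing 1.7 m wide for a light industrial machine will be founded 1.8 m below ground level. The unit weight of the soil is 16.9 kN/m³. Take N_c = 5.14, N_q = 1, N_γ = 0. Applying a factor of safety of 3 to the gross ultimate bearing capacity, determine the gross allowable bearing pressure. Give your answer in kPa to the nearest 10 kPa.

q_all ≈ 200 kPa

Overburden at base level: q = 16.9 × 1.8 = 30.42 kPa.
Cohesion term c·N_c = 109 × 5.14 = 560.26 kPa; surcharge term q·N_q = 30.42 × 1 = 30.42 kPa.
q_ult = 560.26 + 30.42 = 590.68 kPa.
q_all = q_ult / FS = 590.68 / 3 = 196.89 kPa.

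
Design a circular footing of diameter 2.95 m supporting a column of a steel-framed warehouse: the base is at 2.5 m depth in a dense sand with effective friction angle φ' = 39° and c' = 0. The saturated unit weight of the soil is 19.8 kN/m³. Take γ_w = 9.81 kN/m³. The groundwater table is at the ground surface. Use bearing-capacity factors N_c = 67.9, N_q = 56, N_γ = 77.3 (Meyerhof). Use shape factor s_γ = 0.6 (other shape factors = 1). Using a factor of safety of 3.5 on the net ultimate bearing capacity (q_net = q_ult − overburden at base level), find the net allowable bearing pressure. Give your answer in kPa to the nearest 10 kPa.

q_all(net) ≈ 590 kPa

With the water table at the surface the whole profile is submerged: γ' = 19.8 − 9.81 = 9.99 kN/m³, so q = γ'·D_f = 24.975 kPa; the same γ' applies in the ½γBN_γ term.
q_ult = q·N_q + 0.5·γ·B·N_γ·s_γ
     = 24.975 × 56 + 0.5 × 9.99 × 2.95 × 77.3 × 0.6
     = 1398.6 + 683.42 = 2082 kPa.
q_net = 2082 − 24.975 = 2057 kPa.
q_all(net) = 2057 / 3.5 = 587.73 kPa.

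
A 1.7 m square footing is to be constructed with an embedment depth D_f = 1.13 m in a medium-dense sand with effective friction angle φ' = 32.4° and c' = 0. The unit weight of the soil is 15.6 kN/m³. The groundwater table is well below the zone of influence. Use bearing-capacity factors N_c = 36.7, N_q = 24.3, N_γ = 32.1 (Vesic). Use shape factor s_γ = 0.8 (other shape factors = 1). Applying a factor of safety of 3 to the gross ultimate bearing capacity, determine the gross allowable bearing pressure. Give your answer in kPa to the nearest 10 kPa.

q_all ≈ 260 kPa

Effective surcharge at the founding depth q = γ·D_f = 15.6 × 1.13 = 17.628 kPa.
q_ult = q·N_q + 0.5·γ·B·N_γ·s_γ
     = 17.628 × 24.3 + 0.5 × 15.6 × 1.7 × 32.1 × 0.8
     = 428.36 + 340.52 = 768.88 kPa.
q_all = q_ult / FS = 768.88 / 3 = 256.29 kPa.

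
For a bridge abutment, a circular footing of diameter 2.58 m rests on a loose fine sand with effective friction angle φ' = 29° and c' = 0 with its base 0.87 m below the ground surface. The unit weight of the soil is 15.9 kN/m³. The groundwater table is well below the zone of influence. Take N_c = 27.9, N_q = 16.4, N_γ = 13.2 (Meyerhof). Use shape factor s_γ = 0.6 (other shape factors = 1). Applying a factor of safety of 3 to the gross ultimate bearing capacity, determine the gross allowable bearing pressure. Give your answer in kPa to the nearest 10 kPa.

q_all ≈ 130 kPa

q = γ·D_f = 15.9 × 0.87 = 13.833 kPa.
q·N_q = 13.833 × 16.4 = 226.86 kPa
0.5·γ·B·N_γ·s_γ = 0.5 × 15.9 × 2.58 × 13.2 × 0.6 = 162.45 kPa
q_ult = 226.86 + 162.45 = 389.31 kPa.
q_all = q_ult / FS = 389.31 / 3 = 129.77 kPa.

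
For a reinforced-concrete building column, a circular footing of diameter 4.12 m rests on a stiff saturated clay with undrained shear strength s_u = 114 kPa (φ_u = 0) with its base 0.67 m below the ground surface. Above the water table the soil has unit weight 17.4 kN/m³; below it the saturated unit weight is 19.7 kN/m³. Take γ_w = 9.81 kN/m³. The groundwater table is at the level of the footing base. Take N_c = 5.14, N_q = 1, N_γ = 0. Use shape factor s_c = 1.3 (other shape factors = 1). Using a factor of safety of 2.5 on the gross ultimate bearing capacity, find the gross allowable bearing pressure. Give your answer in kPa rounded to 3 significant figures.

Effective surcharge at the founding depth q = γ·D_f = 17.4 × 0.67 = 11.658 kPa.
q_ult = c·N_c·s_c + q·N_q
     = 114 × 5.14 × 1.3 + 11.658 × 1
     = 761.75 + 11.658 = 773.41 kPa.
q_all = 773.41 / 2.5 = 309.36 kPa.

q_all ≈ 309 kPa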